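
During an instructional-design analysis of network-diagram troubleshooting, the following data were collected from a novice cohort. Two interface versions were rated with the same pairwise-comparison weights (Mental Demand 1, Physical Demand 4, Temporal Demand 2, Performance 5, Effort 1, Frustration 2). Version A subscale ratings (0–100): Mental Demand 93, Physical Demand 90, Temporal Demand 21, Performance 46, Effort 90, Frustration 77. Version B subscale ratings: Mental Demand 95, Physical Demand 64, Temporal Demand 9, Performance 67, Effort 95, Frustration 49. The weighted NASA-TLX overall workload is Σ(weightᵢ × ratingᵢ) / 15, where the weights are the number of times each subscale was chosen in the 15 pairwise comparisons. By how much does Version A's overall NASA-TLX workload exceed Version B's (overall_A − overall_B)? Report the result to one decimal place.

Version A weighted sum = 1·93 + 4·90 + 2·21 + 5·46 + 1·90 + 2·77 = 93 + 360 + 42 + 230 + 90 + 154 = 969; overall_A = 969/15 = 64.6000.
Version B weighted sum = 1·95 + 4·64 + 2·9 + 5·67 + 1·95 + 2·49 = 95 + 256 + 18 + 335 + 95 + 98 = 897; overall_B = 897/15 = 59.8000.
Difference = 64.6000 − 59.8000 = 4.8000 ≈ 4.8.

4.8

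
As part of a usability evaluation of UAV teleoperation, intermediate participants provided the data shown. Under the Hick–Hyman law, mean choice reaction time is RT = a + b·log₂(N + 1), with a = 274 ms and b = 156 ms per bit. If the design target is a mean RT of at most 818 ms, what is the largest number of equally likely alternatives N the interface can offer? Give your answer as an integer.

Set 274 + 156·log₂(N + 1) ≤ 818.
log₂(N + 1) ≤ (818 − 274) / 156 = 3.4872.
N + 1 ≤ 2^3.4872 = 11.2138.
N ≤ 10.2138, so the largest integer N is 10.

10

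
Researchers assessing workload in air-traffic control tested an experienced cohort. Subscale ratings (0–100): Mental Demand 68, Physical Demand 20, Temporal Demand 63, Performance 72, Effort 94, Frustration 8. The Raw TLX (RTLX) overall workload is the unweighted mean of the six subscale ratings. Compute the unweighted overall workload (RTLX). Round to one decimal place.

54.2

Sum of ratings = 68 + 20 + 63 + 72 + 94 + 8 = 325.
RTLX = 325 / 6 = 54.1667 ≈ 54.2.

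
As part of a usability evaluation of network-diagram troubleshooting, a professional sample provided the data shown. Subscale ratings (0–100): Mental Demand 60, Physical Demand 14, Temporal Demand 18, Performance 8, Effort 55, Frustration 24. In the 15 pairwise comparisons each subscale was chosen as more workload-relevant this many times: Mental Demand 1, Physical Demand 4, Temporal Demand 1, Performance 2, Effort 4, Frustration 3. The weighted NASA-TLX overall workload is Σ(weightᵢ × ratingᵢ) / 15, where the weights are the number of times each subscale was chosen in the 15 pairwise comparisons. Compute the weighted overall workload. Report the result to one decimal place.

The tallies are the weights (they sum to 15).
Weighted sum = 1·60 + 4·14 + 1·18 + 2·8 + 4·55 + 3·24
            = 60 + 56 + 18 + 16 + 220 + 72 = 442.
Overall workload = 442 / 15 = 29.4667 ≈ 29.5.

29.5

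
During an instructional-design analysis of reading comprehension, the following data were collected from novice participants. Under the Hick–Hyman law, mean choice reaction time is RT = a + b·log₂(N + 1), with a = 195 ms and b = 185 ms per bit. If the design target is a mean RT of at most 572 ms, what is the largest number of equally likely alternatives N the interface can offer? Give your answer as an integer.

Set 195 + 185·log₂(N + 1) ≤ 572.
log₂(N + 1) ≤ (572 − 195) / 185 = 2.0378.
N + 1 ≤ 2^2.0378 = 4.1062.
N ≤ 3.1062, so the largest integer N is 3.

3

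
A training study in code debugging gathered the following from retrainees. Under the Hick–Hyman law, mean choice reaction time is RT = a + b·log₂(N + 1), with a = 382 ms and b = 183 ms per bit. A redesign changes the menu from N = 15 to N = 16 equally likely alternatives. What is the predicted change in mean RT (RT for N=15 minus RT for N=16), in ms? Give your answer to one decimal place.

-16.0

RT(15) = 382 + 183·log₂(16) = 382 + 183·4.0000 = 1114.0000 ms.
RT(16) = 382 + 183·log₂(17) = 382 + 183·4.0875 = 1130.0125 ms.
Difference = 1114.0000 − 1130.0125 = -16.0125 ≈ -16.0 ms.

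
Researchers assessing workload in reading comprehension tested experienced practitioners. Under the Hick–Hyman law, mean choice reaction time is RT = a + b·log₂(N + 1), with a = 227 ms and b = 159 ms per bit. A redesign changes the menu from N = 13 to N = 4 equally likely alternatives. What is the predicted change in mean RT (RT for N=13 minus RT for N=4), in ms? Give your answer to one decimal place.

RT(13) = 227 + 159·log₂(14) = 227 + 159·3.8074 = 832.3766 ms.
RT(4) = 227 + 159·log₂(5) = 227 + 159·2.3219 = 596.1821 ms.
Difference = 832.3766 − 596.1821 = 236.1945 ≈ 236.2 ms.

236.2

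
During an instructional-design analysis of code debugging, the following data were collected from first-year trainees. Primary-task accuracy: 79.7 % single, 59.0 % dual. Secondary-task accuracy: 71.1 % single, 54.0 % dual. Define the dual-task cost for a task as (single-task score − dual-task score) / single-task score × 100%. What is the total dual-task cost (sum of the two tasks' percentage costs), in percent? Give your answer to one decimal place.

Primary cost = (79.7 − 59.0) / 79.7 × 100% = 25.9724%.
Secondary cost = (71.1 − 54.0) / 71.1 × 100% = 24.0506%.
Total = 25.9724% + 24.0506% = 50.0230% ≈ 50.0%.

50.0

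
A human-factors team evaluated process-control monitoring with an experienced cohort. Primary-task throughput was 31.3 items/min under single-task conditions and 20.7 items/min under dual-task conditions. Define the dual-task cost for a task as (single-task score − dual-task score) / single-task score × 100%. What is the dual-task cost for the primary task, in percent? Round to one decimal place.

Cost = (31.3 − 20.7) / 31.3 × 100%
     = 10.6000 / 31.3 × 100% = 33.8658%.
≈ 33.9%.

33.9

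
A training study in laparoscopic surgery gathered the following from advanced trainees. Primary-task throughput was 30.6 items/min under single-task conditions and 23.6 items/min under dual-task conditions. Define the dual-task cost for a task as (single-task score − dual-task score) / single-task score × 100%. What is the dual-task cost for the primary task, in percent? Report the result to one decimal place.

22.9

Cost = (30.6 − 23.6) / 30.6 × 100%
     = 7.0000 / 30.6 × 100% = 22.8758%.
≈ 22.9%.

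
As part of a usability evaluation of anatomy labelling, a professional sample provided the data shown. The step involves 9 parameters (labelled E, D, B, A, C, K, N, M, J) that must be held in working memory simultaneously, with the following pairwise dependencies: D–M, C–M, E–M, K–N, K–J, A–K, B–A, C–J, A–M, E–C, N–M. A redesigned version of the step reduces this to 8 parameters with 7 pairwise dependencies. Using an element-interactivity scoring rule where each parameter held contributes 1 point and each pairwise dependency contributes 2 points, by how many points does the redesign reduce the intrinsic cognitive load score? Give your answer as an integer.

9

Original: 9 × 1 + 11 × 2 = 9 + 22 = 31.
Redesigned: 8 × 1 + 7 × 2 = 8 + 14 = 22.
Reduction = 31 − 22 = 9.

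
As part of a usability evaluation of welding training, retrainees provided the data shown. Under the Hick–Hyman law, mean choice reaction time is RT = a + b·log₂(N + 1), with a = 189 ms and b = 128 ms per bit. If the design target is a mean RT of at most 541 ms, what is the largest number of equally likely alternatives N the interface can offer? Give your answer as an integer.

Set 189 + 128·log₂(N + 1) ≤ 541.
log₂(N + 1) ≤ (541 − 189) / 128 = 2.7500.
N + 1 ≤ 2^2.7500 = 6.7272.
N ≤ 5.7272, so the largest integer N is 5.

5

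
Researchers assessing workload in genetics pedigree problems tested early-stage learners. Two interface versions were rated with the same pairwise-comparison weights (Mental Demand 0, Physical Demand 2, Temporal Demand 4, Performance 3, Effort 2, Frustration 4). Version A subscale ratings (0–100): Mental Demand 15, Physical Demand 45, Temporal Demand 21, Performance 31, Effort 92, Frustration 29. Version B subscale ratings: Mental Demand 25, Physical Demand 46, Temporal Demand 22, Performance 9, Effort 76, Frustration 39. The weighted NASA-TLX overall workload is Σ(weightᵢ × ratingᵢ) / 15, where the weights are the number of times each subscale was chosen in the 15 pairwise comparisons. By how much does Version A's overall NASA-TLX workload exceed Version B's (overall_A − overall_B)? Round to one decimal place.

3.5

Version A weighted sum = 0·15 + 2·45 + 4·21 + 3·31 + 2·92 + 4·29 = 0 + 90 + 84 + 93 + 184 + 116 = 567; overall_A = 567/15 = 37.8000.
Version B weighted sum = 0·25 + 2·46 + 4·22 + 3·9 + 2·76 + 4·39 = 0 + 92 + 88 + 27 + 152 + 156 = 515; overall_B = 515/15 = 34.3333.
Difference = 37.8000 − 34.3333 = 3.4667 ≈ 3.5.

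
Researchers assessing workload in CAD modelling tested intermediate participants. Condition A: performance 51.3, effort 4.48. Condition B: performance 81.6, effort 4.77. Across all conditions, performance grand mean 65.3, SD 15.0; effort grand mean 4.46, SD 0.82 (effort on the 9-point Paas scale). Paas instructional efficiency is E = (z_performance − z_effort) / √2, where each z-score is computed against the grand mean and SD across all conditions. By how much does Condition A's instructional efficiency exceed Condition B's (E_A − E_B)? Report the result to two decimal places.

Condition A: z_P = (51.3 − 65.3)/15.0 = -0.9333; z_E = (4.48 − 4.46)/0.82 = 0.0244; E_A = (-0.9333 − 0.0244)/√2 = -0.6772.
Condition B: z_P = (81.6 − 65.3)/15.0 = 1.0867; z_E = (4.77 − 4.46)/0.82 = 0.3780; E_B = (1.0867 − 0.3780)/√2 = 0.5011.
E_A − E_B = -0.6772 − 0.5011 = -1.1783 ≈ -1.18.

-1.18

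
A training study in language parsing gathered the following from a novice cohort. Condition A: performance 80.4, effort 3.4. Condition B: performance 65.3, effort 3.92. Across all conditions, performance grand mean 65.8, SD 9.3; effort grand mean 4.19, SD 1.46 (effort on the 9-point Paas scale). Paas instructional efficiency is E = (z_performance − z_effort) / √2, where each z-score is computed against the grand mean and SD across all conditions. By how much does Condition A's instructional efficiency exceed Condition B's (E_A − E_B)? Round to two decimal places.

1.40

Condition A: z_P = (80.4 − 65.8)/9.3 = 1.5699; z_E = (3.4 − 4.19)/1.46 = -0.5411; E_A = (1.5699 − (-0.5411))/√2 = 1.4927.
Condition B: z_P = (65.3 − 65.8)/9.3 = -0.0538; z_E = (3.92 − 4.19)/1.46 = -0.1849; E_B = (-0.0538 − (-0.1849))/√2 = 0.0927.
E_A − E_B = 1.4927 − 0.0927 = 1.4000 ≈ 1.40.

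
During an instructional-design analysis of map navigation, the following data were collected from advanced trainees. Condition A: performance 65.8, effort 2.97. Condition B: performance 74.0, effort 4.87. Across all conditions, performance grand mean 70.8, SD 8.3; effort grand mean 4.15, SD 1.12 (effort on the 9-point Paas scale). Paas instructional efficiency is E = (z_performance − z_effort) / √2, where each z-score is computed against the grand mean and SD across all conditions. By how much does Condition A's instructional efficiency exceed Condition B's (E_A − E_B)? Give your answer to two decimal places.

Condition A: z_P = (65.8 − 70.8)/8.3 = -0.6024; z_E = (2.97 − 4.15)/1.12 = -1.0536; E_A = (-0.6024 − (-1.0536))/√2 = 0.3190.
Condition B: z_P = (74.0 − 70.8)/8.3 = 0.3855; z_E = (4.87 − 4.15)/1.12 = 0.6429; E_B = (0.3855 − 0.6429)/√2 = -0.1820.
E_A − E_B = 0.3190 − (-0.1820) = 0.5010 ≈ 0.50.

0.50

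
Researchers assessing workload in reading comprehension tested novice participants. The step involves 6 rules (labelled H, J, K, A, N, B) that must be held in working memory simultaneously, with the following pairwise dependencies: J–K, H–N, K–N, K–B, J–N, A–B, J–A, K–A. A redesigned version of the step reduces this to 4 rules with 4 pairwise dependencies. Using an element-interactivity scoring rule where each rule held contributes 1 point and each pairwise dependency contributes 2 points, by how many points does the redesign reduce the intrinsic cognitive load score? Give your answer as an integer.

10

Original: 6 × 1 + 8 × 2 = 6 + 16 = 22.
Redesigned: 4 × 1 + 4 × 2 = 4 + 8 = 12.
Reduction = 22 − 12 = 10.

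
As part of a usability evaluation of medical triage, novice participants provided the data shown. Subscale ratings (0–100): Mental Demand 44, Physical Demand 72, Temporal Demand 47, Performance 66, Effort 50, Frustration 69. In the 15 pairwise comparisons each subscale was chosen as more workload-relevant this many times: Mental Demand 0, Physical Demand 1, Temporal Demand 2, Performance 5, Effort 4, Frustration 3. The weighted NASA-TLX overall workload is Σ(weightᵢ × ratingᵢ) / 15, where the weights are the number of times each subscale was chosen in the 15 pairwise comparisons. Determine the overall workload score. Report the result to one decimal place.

60.2

The tallies are the weights (they sum to 15).
Weighted sum = 0·44 + 1·72 + 2·47 + 5·66 + 4·50 + 3·69
            = 0 + 72 + 94 + 330 + 200 + 207 = 903.
Overall workload = 903 / 15 = 60.2000 ≈ 60.2.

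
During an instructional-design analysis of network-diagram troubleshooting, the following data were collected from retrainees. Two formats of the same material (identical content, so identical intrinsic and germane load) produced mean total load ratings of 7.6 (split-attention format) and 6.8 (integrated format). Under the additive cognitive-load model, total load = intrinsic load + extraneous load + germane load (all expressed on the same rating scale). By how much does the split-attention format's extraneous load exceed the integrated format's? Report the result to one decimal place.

Intrinsic and germane load are equal across formats, so the difference in total load equals the difference in extraneous load.
Extraneous-load difference = 7.6 − 6.8 = 0.8.

0.8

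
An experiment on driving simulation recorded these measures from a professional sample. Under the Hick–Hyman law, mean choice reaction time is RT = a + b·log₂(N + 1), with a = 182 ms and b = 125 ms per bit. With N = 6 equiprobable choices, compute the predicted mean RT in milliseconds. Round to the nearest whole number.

log₂(6 + 1) = log₂(7) = 2.8074.
RT = 182 + 125 × 2.8074 = 182 + 350.9250 = 532.9250 ms.
≈ 533 ms.

533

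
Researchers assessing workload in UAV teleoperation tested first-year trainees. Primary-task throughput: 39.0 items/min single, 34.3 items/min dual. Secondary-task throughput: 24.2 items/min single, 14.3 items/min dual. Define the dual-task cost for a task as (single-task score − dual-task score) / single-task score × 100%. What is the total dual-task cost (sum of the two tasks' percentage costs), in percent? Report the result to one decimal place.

53.0

Primary cost = (39.0 − 34.3) / 39.0 × 100% = 12.0513%.
Secondary cost = (24.2 − 14.3) / 24.2 × 100% = 40.9091%.
Total = 12.0513% + 40.9091% = 52.9604% ≈ 53.0%.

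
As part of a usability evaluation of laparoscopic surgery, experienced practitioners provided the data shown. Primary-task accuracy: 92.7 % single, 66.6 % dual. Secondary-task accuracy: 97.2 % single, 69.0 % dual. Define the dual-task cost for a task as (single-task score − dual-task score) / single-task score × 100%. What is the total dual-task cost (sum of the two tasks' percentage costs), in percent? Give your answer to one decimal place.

Primary cost = (92.7 − 66.6) / 92.7 × 100% = 28.1553%.
Secondary cost = (97.2 − 69.0) / 97.2 × 100% = 29.0123%.
Total = 28.1553% + 29.0123% = 57.1676% ≈ 57.2%.

57.2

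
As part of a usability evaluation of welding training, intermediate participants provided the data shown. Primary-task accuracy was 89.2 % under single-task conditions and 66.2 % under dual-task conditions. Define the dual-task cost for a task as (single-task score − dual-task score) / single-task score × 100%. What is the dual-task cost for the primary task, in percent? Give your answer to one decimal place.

Cost = (89.2 − 66.2) / 89.2 × 100%
     = 23.0000 / 89.2 × 100% = 25.7848%.
≈ 25.8%.

25.8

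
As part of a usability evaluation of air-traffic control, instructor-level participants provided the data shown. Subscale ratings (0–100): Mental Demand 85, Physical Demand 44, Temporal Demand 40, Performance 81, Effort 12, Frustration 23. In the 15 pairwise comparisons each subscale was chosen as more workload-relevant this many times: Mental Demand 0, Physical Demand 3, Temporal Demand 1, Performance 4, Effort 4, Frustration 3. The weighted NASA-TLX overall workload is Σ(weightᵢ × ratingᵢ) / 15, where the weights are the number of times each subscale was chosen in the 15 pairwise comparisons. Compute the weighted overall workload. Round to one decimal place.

The tallies are the weights (they sum to 15).
Weighted sum = 0·85 + 3·44 + 1·40 + 4·81 + 4·12 + 3·23
            = 0 + 132 + 40 + 324 + 48 + 69 = 613.
Overall workload = 613 / 15 = 40.8667 ≈ 40.9.

40.9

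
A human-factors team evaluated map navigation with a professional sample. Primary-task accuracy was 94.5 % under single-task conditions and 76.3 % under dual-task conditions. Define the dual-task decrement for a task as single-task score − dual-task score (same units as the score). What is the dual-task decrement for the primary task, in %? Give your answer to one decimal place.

18.2

Decrement = 94.5 − 76.3 = 18.2000 % ≈ 18.2 %.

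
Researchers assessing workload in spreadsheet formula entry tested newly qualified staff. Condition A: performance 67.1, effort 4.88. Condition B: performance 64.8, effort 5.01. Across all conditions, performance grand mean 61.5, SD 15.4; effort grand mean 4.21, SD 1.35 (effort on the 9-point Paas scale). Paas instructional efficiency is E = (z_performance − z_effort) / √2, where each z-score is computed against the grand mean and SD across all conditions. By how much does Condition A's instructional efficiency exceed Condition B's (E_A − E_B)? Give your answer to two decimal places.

0.17

Condition A: z_P = (67.1 − 61.5)/15.4 = 0.3636; z_E = (4.88 − 4.21)/1.35 = 0.4963; E_A = (0.3636 − 0.4963)/√2 = -0.0938.
Condition B: z_P = (64.8 − 61.5)/15.4 = 0.2143; z_E = (5.01 − 4.21)/1.35 = 0.5926; E_B = (0.2143 − 0.5926)/√2 = -0.2675.
E_A − E_B = -0.0938 − (-0.2675) = 0.1737 ≈ 0.17.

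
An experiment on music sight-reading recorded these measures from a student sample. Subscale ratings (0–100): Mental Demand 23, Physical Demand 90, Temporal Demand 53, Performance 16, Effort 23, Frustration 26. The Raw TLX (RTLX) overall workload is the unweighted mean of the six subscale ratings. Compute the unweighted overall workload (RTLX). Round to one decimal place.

38.5

Sum of ratings = 23 + 90 + 53 + 16 + 23 + 26 = 231.
RTLX = 231 / 6 = 38.5000 ≈ 38.5.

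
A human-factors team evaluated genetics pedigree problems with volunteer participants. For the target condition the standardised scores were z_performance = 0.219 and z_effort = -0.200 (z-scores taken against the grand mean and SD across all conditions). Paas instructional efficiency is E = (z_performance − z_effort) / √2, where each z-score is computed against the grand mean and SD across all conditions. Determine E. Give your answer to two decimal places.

0.30

z_P − z_E = 0.219 − (-0.200) = 0.4190.
E = 0.4190 / √2 = 0.4190 / 1.41421 = 0.2963 ≈ 0.30.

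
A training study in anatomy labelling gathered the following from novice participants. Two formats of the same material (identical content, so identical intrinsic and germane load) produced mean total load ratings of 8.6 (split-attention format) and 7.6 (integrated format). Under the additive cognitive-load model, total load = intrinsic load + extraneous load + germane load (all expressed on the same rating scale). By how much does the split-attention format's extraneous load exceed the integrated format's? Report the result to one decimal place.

1.0

Intrinsic and germane load are equal across formats, so the difference in total load equals the difference in extraneous load.
Extraneous-load difference = 8.6 − 7.6 = 1.0.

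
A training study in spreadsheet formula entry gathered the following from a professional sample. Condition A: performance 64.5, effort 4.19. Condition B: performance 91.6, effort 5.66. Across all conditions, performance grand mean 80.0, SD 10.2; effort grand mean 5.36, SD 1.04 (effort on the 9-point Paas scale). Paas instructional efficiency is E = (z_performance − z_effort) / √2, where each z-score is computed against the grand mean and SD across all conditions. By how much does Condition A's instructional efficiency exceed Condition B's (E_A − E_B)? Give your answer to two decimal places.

-0.88

Condition A: z_P = (64.5 − 80.0)/10.2 = -1.5196; z_E = (4.19 − 5.36)/1.04 = -1.1250; E_A = (-1.5196 − (-1.1250))/√2 = -0.2790.
Condition B: z_P = (91.6 − 80.0)/10.2 = 1.1373; z_E = (5.66 − 5.36)/1.04 = 0.2885; E_B = (1.1373 − 0.2885)/√2 = 0.6002.
E_A − E_B = -0.2790 − 0.6002 = -0.8792 ≈ -0.88.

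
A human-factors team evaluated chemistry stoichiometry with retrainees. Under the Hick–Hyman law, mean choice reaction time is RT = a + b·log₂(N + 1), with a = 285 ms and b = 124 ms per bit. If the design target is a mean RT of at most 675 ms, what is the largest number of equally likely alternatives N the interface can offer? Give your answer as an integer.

7

Set 285 + 124·log₂(N + 1) ≤ 675.
log₂(N + 1) ≤ (675 − 285) / 124 = 3.1452.
N + 1 ≤ 2^3.1452 = 8.8471.
N ≤ 7.8471, so the largest integer N is 7.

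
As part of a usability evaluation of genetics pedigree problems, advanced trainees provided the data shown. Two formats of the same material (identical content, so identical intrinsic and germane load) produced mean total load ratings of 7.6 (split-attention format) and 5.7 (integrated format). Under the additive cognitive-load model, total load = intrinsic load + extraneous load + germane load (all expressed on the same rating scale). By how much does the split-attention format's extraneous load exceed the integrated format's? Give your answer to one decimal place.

Intrinsic and germane load are equal across formats, so the difference in total load equals the difference in extraneous load.
Extraneous-load difference = 7.6 − 5.7 = 1.9.

1.9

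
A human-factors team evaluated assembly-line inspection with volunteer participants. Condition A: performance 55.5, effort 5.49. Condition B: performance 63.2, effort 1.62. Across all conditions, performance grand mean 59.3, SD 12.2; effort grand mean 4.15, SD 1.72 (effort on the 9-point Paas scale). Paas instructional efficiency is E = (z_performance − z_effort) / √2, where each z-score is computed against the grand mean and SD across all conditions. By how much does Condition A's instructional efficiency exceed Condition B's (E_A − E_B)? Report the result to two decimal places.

-2.04

Condition A: z_P = (55.5 − 59.3)/12.2 = -0.3115; z_E = (5.49 − 4.15)/1.72 = 0.7791; E_A = (-0.3115 − 0.7791)/√2 = -0.7712.
Condition B: z_P = (63.2 − 59.3)/12.2 = 0.3197; z_E = (1.62 − 4.15)/1.72 = -1.4709; E_B = (0.3197 − (-1.4709))/√2 = 1.2661.
E_A − E_B = -0.7712 − 1.2661 = -2.0373 ≈ -2.04.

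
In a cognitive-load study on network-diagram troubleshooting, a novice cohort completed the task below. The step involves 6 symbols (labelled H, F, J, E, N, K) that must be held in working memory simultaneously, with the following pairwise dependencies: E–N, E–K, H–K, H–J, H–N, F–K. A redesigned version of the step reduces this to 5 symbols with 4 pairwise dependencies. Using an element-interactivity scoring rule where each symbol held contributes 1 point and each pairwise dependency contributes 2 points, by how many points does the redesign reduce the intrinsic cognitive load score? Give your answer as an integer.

Original: 6 × 1 + 6 × 2 = 6 + 12 = 18.
Redesigned: 5 × 1 + 4 × 2 = 5 + 8 = 13.
Reduction = 18 − 13 = 5.

5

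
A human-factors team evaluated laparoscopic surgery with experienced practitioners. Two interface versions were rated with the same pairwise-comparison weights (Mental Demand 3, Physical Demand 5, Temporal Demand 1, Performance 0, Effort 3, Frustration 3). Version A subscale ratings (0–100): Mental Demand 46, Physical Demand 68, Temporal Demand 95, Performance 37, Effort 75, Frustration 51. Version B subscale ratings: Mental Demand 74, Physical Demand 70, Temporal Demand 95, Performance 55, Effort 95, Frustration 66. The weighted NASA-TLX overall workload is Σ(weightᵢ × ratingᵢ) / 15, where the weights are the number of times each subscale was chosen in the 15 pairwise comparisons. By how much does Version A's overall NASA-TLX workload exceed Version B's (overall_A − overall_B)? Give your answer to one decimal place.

-13.3

Version A weighted sum = 3·46 + 5·68 + 1·95 + 0·37 + 3·75 + 3·51 = 138 + 340 + 95 + 0 + 225 + 153 = 951; overall_A = 951/15 = 63.4000.
Version B weighted sum = 3·74 + 5·70 + 1·95 + 0·55 + 3·95 + 3·66 = 222 + 350 + 95 + 0 + 285 + 198 = 1150; overall_B = 1150/15 = 76.6667.
Difference = 63.4000 − 76.6667 = -13.2667 ≈ -13.3.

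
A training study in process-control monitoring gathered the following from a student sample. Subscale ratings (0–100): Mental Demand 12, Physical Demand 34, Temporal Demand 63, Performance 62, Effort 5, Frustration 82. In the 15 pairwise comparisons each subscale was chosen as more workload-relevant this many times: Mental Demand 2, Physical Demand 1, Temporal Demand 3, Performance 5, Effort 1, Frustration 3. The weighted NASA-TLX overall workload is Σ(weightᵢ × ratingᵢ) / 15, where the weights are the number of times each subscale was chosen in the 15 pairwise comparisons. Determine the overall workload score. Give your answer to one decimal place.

53.9

The tallies are the weights (they sum to 15).
Weighted sum = 2·12 + 1·34 + 3·63 + 5·62 + 1·5 + 3·82
            = 24 + 34 + 189 + 310 + 5 + 246 = 808.
Overall workload = 808 / 15 = 53.8667 ≈ 53.9.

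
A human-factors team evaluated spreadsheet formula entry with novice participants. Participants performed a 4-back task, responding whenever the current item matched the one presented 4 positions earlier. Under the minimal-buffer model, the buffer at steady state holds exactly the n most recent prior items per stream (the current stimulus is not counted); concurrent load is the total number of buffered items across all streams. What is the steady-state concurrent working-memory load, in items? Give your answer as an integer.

The buffer holds the 4 most recent prior items.
Steady-state concurrent load = 4 items.

4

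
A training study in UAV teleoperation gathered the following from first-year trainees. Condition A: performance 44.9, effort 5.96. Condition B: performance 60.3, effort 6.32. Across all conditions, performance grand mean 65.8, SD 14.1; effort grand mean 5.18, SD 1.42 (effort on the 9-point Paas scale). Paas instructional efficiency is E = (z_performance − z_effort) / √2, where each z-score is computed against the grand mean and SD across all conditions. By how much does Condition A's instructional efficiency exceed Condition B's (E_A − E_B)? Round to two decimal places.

-0.59

Condition A: z_P = (44.9 − 65.8)/14.1 = -1.4823; z_E = (5.96 − 5.18)/1.42 = 0.5493; E_A = (-1.4823 − 0.5493)/√2 = -1.4366.
Condition B: z_P = (60.3 − 65.8)/14.1 = -0.3901; z_E = (6.32 − 5.18)/1.42 = 0.8028; E_B = (-0.3901 − 0.8028)/√2 = -0.8435.
E_A − E_B = -1.4366 − (-0.8435) = -0.5931 ≈ -0.59.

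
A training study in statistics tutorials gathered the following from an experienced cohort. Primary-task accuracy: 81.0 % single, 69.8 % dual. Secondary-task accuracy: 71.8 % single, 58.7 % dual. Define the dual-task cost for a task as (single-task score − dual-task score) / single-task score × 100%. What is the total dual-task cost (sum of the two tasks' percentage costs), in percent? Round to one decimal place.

32.1

Primary cost = (81.0 − 69.8) / 81.0 × 100% = 13.8272%.
Secondary cost = (71.8 − 58.7) / 71.8 × 100% = 18.2451%.
Total = 13.8272% + 18.2451% = 32.0723% ≈ 32.1%.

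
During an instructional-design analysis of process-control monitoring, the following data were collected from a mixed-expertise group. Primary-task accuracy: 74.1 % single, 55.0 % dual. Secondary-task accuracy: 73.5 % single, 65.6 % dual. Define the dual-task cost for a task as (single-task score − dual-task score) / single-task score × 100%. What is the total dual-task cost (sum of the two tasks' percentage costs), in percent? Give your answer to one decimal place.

36.5

Primary cost = (74.1 − 55.0) / 74.1 × 100% = 25.7760%.
Secondary cost = (73.5 − 65.6) / 73.5 × 100% = 10.7483%.
Total = 25.7760% + 10.7483% = 36.5243% ≈ 36.5%.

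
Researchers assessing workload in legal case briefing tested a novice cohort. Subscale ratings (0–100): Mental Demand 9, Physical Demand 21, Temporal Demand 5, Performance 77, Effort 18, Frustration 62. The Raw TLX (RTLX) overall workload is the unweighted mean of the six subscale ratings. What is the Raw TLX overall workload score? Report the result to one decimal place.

Sum of ratings = 9 + 21 + 5 + 77 + 18 + 62 = 192.
RTLX = 192 / 6 = 32.0000 ≈ 32.0.

32.0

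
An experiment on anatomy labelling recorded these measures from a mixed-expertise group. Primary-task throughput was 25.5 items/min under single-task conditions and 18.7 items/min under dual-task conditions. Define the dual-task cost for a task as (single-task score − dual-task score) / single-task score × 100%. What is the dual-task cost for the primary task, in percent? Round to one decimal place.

Cost = (25.5 − 18.7) / 25.5 × 100%
     = 6.8000 / 25.5 × 100% = 26.6667%.
≈ 26.7%.

26.7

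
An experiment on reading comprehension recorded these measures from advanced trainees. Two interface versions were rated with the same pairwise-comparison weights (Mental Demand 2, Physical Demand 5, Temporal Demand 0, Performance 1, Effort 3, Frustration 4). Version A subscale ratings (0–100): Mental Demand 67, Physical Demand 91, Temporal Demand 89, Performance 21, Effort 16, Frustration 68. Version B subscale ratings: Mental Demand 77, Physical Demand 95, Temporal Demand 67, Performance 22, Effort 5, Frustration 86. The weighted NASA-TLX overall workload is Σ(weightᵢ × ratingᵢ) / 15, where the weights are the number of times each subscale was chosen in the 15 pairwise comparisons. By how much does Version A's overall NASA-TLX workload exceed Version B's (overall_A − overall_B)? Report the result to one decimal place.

-5.3

Version A weighted sum = 2·67 + 5·91 + 0·89 + 1·21 + 3·16 + 4·68 = 134 + 455 + 0 + 21 + 48 + 272 = 930; overall_A = 930/15 = 62.0000.
Version B weighted sum = 2·77 + 5·95 + 0·67 + 1·22 + 3·5 + 4·86 = 154 + 475 + 0 + 22 + 15 + 344 = 1010; overall_B = 1010/15 = 67.3333.
Difference = 62.0000 − 67.3333 = -5.3333 ≈ -5.3.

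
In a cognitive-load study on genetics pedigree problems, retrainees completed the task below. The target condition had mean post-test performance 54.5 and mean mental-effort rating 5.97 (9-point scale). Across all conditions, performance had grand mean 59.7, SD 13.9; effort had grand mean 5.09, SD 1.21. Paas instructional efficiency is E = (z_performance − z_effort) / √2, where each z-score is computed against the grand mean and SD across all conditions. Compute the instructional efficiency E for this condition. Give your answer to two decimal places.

-0.78

z_performance = (54.5 − 59.7) / 13.9 = -5.2000 / 13.9 = -0.3741.
z_effort = (5.97 − 5.09) / 1.21 = 0.8800 / 1.21 = 0.7273.
z_P − z_E = -0.3741 − 0.7273 = -1.1014.
E = -1.1014 / √2 = -1.1014 / 1.41421 = -0.7788 ≈ -0.78.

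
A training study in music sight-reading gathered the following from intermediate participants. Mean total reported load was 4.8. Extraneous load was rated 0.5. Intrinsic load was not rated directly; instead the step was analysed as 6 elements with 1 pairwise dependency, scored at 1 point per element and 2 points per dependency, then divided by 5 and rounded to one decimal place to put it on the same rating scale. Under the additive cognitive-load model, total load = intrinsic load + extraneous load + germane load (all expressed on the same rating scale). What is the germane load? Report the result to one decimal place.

Intrinsic (element-interactivity): (6 × 1 + 1 × 2) / 5 = 8 / 5 = 1.6000 → 1.6.
germane load = total − intrinsic − extraneous
             = 4.8 − 1.6 − 0.5 = 2.7.

2.7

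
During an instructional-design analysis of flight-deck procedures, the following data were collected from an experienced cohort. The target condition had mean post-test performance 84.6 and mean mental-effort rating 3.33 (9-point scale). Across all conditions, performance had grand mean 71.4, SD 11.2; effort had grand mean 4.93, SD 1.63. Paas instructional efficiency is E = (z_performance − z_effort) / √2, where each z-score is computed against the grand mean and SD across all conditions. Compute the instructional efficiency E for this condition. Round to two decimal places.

1.53

z_performance = (84.6 − 71.4) / 11.2 = 13.2000 / 11.2 = 1.1786.
z_effort = (3.33 − 4.93) / 1.63 = -1.6000 / 1.63 = -0.9816.
z_P − z_E = 1.1786 − (-0.9816) = 2.1602.
E = 2.1602 / √2 = 2.1602 / 1.41421 = 1.5275 ≈ 1.53.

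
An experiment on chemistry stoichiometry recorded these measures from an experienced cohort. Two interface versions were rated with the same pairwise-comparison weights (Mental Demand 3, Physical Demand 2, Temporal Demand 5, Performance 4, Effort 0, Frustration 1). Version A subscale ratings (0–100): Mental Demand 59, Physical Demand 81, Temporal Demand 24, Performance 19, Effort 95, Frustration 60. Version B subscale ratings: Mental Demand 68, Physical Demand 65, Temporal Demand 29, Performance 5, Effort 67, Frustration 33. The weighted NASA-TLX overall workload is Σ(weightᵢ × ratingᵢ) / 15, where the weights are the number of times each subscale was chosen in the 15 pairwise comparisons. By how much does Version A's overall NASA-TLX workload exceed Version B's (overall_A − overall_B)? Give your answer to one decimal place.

Version A weighted sum = 3·59 + 2·81 + 5·24 + 4·19 + 0·95 + 1·60 = 177 + 162 + 120 + 76 + 0 + 60 = 595; overall_A = 595/15 = 39.6667.
Version B weighted sum = 3·68 + 2·65 + 5·29 + 4·5 + 0·67 + 1·33 = 204 + 130 + 145 + 20 + 0 + 33 = 532; overall_B = 532/15 = 35.4667.
Difference = 39.6667 − 35.4667 = 4.2000 ≈ 4.2.

4.2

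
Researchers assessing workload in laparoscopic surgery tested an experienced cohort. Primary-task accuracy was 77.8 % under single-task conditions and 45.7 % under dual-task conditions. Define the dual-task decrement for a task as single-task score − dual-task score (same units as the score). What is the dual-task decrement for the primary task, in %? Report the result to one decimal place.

Decrement = 77.8 − 45.7 = 32.1000 % ≈ 32.1 %.

32.1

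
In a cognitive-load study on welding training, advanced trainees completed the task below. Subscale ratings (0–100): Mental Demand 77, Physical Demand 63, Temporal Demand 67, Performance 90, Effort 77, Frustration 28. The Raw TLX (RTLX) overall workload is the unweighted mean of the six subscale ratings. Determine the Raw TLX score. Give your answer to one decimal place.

67.0

Sum of ratings = 77 + 63 + 67 + 90 + 77 + 28 = 402.
RTLX = 402 / 6 = 67.0000 ≈ 67.0.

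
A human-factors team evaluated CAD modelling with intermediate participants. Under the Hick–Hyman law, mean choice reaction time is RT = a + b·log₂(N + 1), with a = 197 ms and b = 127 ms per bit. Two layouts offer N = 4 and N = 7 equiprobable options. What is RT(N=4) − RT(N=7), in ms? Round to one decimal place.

-86.1

RT(4) = 197 + 127·log₂(5) = 197 + 127·2.3219 = 491.8813 ms.
RT(7) = 197 + 127·log₂(8) = 197 + 127·3.0000 = 578.0000 ms.
Difference = 491.8813 − 578.0000 = -86.1187 ≈ -86.1 ms.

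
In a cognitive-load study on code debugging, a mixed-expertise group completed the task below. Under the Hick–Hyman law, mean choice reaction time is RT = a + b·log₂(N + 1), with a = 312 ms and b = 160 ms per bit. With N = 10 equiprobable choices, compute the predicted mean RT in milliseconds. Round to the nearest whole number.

866

log₂(10 + 1) = log₂(11) = 3.4594.
RT = 312 + 160 × 3.4594 = 312 + 553.5040 = 865.5040 ms.
≈ 866 ms.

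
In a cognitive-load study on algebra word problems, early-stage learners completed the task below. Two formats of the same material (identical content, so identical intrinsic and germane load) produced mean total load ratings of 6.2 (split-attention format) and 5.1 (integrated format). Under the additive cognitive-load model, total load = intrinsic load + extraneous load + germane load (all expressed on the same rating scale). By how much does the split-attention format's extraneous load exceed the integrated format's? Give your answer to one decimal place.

1.1

Intrinsic and germane load are equal across formats, so the difference in total load equals the difference in extraneous load.
Extraneous-load difference = 6.2 − 5.1 = 1.1.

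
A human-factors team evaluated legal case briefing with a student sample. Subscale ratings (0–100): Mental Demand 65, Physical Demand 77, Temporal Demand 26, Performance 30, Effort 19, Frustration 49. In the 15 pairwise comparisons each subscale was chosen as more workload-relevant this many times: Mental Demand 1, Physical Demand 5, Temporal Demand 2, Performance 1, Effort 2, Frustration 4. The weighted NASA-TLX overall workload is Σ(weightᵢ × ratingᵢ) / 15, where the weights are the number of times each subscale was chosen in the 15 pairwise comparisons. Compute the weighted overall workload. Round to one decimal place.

51.1

The tallies are the weights (they sum to 15).
Weighted sum = 1·65 + 5·77 + 2·26 + 1·30 + 2·19 + 4·49
            = 65 + 385 + 52 + 30 + 38 + 196 = 766.
Overall workload = 766 / 15 = 51.0667 ≈ 51.1.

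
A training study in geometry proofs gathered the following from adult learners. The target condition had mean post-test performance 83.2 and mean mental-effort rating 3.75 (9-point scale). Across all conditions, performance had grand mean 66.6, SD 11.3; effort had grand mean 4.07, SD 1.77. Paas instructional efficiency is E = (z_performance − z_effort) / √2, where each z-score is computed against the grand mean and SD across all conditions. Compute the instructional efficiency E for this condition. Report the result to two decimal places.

z_performance = (83.2 − 66.6) / 11.3 = 16.6000 / 11.3 = 1.4690.
z_effort = (3.75 − 4.07) / 1.77 = -0.3200 / 1.77 = -0.1808.
z_P − z_E = 1.4690 − (-0.1808) = 1.6498.
E = 1.6498 / √2 = 1.6498 / 1.41421 = 1.1666 ≈ 1.17.

1.17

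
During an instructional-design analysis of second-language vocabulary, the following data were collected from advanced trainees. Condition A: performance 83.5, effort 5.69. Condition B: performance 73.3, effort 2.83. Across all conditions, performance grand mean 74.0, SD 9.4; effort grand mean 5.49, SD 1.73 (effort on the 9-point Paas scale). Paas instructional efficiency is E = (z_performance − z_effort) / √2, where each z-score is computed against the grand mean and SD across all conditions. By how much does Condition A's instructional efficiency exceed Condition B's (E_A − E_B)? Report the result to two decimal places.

Condition A: z_P = (83.5 − 74.0)/9.4 = 1.0106; z_E = (5.69 − 5.49)/1.73 = 0.1156; E_A = (1.0106 − 0.1156)/√2 = 0.6329.
Condition B: z_P = (73.3 − 74.0)/9.4 = -0.0745; z_E = (2.83 − 5.49)/1.73 = -1.5376; E_B = (-0.0745 − (-1.5376))/√2 = 1.0346.
E_A − E_B = 0.6329 − 1.0346 = -0.4017 ≈ -0.40.

-0.40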